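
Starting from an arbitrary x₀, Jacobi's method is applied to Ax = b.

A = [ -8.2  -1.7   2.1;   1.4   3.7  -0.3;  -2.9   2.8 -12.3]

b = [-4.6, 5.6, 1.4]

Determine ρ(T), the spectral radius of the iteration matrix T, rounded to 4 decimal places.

0.3085

A = D + L + U where D = diag(-8.2, 3.7, -12.3).
Jacobi T = -D⁻¹(L+U): T[1,0] = -(1.4)/(3.7) = -0.3784; T[1,1] = 0.
  T[0,:] = [+0.0000, -0.2073, +0.2561]
  T[1,:] = [-0.3784, +0.0000, +0.0811]
  T[2,:] = [-0.2358, +0.2276, +0.0000]
eigenvalue magnitudes: 0.3085, 0.2422, 0.2422.
ρ(T) = max|λ| = 0.3085; 0.3085 < 1, so it converges for any x₀.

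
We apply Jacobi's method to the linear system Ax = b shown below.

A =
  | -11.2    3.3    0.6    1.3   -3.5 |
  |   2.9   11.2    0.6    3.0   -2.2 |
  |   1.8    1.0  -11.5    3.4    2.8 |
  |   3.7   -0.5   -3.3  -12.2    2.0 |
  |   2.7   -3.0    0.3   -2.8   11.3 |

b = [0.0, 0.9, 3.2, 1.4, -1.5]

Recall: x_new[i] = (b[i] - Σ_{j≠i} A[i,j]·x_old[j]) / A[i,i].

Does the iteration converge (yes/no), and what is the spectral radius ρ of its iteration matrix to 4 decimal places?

A = D + L + U where D = diag(-11.2, 11.2, -11.5, -12.2, 11.3).
T_J = -D⁻¹(L+U): T[2,1] = -(1)/(-11.5) = +0.0870; T[2,2] = 0.
  T[0,:] = [+0.0000 +0.2946 +0.0536 +0.1161 -0.3125]
  T[1,:] = [-0.2589 +0.0000 -0.0536 -0.2679 +0.1964]
  T[2,:] = [+0.1565 +0.0870 +0.0000 +0.2957 +0.2435]
  T[3,:] = [+0.3033 -0.0410 -0.2705 +0.0000 +0.1639]
  T[4,:] = [-0.2389 +0.2655 -0.0265 +0.2478 +0.0000]
|eigenvalues of T|: 0.5547, 0.3746, 0.3746, 0.2232, 0.2232.
ρ(T) = max|λ| = 0.5547; 0.5547 < 1: convergent.

yes, ρ = 0.5547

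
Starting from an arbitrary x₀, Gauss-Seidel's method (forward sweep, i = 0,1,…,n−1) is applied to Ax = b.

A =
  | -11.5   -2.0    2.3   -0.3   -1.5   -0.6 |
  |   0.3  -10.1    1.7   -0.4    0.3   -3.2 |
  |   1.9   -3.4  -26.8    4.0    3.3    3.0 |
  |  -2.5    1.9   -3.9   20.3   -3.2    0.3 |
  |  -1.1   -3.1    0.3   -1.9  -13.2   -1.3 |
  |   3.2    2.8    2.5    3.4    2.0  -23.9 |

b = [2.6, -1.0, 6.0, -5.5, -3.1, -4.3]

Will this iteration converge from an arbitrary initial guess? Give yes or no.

Diagonal D = diag(-11.5, -10.1, -26.8, 20.3, -13.2, -23.9); L, U strict lower/upper.
GS T = -(D+L)⁻¹U: row 0 first, T[0,5] = -(-0.6)/(-11.5) = -0.0522; later rows by forward substitution.
  T[0,:] = [+0.0000, -0.1739, +0.2000, -0.0261, -0.1304, -0.0522]
  T[1,:] = [+0.0000, -0.0052, +0.1743, -0.0404, +0.0258, -0.3184]
  T[2,:] = [+0.0000, -0.0117, -0.0079, +0.1525, +0.1106, +0.1486]
  T[3,:] = [+0.0000, -0.0232, +0.0068, +0.0299, +0.1604, +0.0372]
  T[4,:] = [+0.0000, +0.0188, -0.0587, +0.0108, -0.0158, -0.0213]
  T[5,:] = [+0.0000, -0.0268, +0.0424, +0.0129, +0.0186, -0.0252]
eigenvalue magnitudes: 0.1643, 0.1190, 0.1190, 0.0687, 0.0568, 0.0000.
ρ = 0.1643; 0.1643 < 1: convergent.

yes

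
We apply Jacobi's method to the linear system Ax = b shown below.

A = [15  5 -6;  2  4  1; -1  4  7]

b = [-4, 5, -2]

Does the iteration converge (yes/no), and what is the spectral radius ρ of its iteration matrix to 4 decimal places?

yes, ρ = 0.7339

Diagonal D = diag(15, 4, 7); L, U strict lower/upper.
Jacobi: T = -D⁻¹(L+U), T[1,0] = -(2)/(4) = -0.5000; T[1,1] = 0.
  T[0,:] = [+0.0000 -0.3333 +0.4000]
  T[1,:] = [-0.5000 +0.0000 -0.2500]
  T[2,:] = [+0.1429 -0.5714 +0.0000]
|roots of det(T-λI)|: 0.7339, 0.4147, 0.4147.
ρ(T) = max|λ| = 0.7339; 0.7339 < 1 ⇒ converges.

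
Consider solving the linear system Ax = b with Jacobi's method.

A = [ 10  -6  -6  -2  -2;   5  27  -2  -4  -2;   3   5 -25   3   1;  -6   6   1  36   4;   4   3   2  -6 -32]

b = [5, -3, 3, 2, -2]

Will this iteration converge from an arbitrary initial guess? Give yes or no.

yes

Let D = diag(10, 27, -25, 36, -32); L, U the strict triangles.
Jacobi: T = -D⁻¹(L+U), T[0,2] = -(-6)/(10) = +0.6000; T[0,0] = 0.
  T[0,:] = [+0.0000  +0.6000  +0.6000  +0.2000  +0.2000]
  T[1,:] = [-0.1852  +0.0000  +0.0741  +0.1481  +0.0741]
  T[2,:] = [+0.1200  +0.2000  +0.0000  +0.1200  +0.0400]
  T[3,:] = [+0.1667  -0.1667  -0.0278  +0.0000  -0.1111]
  T[4,:] = [+0.1250  +0.0938  +0.0625  -0.1875  +0.0000]
moduli |λ_i(T)| = 0.3124, 0.2331, 0.2248, 0.2248, 0.0567.
ρ = 0.3124; 0.3124 < 1 ⇒ converges.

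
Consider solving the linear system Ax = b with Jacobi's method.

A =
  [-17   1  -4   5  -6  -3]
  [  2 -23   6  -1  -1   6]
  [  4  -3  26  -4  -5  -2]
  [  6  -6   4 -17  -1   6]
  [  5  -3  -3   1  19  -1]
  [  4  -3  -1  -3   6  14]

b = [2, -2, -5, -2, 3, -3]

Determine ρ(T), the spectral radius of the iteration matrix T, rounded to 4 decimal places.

A = D + L + U where D = diag(-17, -23, 26, -17, 19, 14).
T_J = -D⁻¹(L+U): T[1,3] = -(-1)/(-23) = -0.0435; T[1,1] = 0.
  T[0,:] = [+0.0000  +0.0588  -0.2353  +0.2941  -0.3529  -0.1765]
  T[1,:] = [+0.0870  +0.0000  +0.2609  -0.0435  -0.0435  +0.2609]
  T[2,:] = [-0.1538  +0.1154  +0.0000  +0.1538  +0.1923  +0.0769]
  T[3,:] = [+0.3529  -0.3529  +0.2353  +0.0000  -0.0588  +0.3529]
  T[4,:] = [-0.2632  +0.1579  +0.1579  -0.0526  +0.0000  +0.0526]
  T[5,:] = [-0.2857  +0.2143  +0.0714  +0.2143  -0.4286  +0.0000]
eigenvalue magnitudes: 0.7746, 0.4361, 0.4361, 0.2023, 0.1058, 0.0048.
ρ = 0.7746; 0.7746 < 1, so it converges for any x₀.

0.7746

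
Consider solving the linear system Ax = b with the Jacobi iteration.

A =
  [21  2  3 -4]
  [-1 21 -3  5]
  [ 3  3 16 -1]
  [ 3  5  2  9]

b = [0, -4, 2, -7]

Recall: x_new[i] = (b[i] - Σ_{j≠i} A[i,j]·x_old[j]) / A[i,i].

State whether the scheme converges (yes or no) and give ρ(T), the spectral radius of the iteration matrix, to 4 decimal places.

yes, ρ = 0.3228

A = D + L + U where D = diag(21, 21, 16, 9).
Jacobi: T = -D⁻¹(L+U), T[3,2] = -(2)/(9) = -0.2222; T[3,3] = 0.
  T[0,:] = [+0.0000, -0.0952, -0.1429, +0.1905]
  T[1,:] = [+0.0476, +0.0000, +0.1429, -0.2381]
  T[2,:] = [-0.1875, -0.1875, +0.0000, +0.0625]
  T[3,:] = [-0.3333, -0.5556, -0.2222, +0.0000]
moduli |λ_i(T)| = 0.3228, 0.1668, 0.1668, 0.1667.
ρ = 0.3228; 0.3228 < 1 ⇒ converges.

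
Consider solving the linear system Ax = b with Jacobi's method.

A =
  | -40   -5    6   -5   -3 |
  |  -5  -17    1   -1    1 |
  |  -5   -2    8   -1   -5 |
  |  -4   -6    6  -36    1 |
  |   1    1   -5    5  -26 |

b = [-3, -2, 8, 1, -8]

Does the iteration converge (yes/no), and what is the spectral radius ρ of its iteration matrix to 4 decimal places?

A = D + L + U where D = diag(-40, -17, 8, -36, -26).
Jacobi T = -D⁻¹(L+U): T[1,4] = -(1)/(-17) = +0.0588; T[1,1] = 0.
  T[0,:] = [+0.0000, -0.1250, +0.1500, -0.1250, -0.0750]
  T[1,:] = [-0.2941, +0.0000, +0.0588, -0.0588, +0.0588]
  T[2,:] = [+0.6250, +0.2500, +0.0000, +0.1250, +0.6250]
  T[3,:] = [-0.1111, -0.1667, +0.1667, +0.0000, +0.0278]
  T[4,:] = [+0.0385, +0.0385, -0.1923, +0.1923, +0.0000]
|roots of det(T-λI)|: 0.3588, 0.2320, 0.1570, 0.1570, 0.1236.
spectral radius ρ = 0.3588; 0.3588 < 1 ⇒ converges.

yes, ρ = 0.3588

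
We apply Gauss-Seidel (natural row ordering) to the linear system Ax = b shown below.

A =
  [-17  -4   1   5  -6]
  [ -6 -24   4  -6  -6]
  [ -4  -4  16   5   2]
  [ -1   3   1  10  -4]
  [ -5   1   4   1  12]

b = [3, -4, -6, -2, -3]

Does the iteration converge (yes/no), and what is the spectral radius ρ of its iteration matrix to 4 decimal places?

yes, ρ = 0.5060

Write A = D+L+U with D = diag(-17, -24, 16, 10, 12).
GS T = -(D+L)⁻¹U: row 0 first, T[0,4] = -(-6)/(-17) = -0.3529; later rows by forward substitution.
  T[0,:] = [+0.0000  -0.2353  +0.0588  +0.2941  -0.3529]
  T[1,:] = [+0.0000  +0.0588  +0.1520  -0.3235  -0.1618]
  T[2,:] = [+0.0000  -0.0441  +0.0527  -0.3199  -0.2537]
  T[3,:] = [+0.0000  -0.0368  -0.0450  +0.1585  +0.4386]
  T[4,:] = [+0.0000  -0.0852  -0.0020  +0.2429  -0.0856]
|roots of det(T-λI)|: 0.5060, 0.2998, 0.1160, 0.1160, 0.0000.
spectral radius ρ = 0.5060; 0.5060 < 1 ⇒ converges.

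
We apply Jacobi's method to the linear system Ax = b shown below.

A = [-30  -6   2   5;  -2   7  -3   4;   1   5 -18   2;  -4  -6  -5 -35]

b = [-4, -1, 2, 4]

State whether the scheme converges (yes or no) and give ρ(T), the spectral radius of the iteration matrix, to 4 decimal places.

yes, ρ = 0.3831

Write A = D+L+U with D = diag(-30, 7, -18, -35).
Jacobi: T = -D⁻¹(L+U), T[1,0] = -(-2)/(7) = +0.2857; T[1,1] = 0.
  T[0,:] = [+0.0000  -0.2000  +0.0667  +0.1667]
  T[1,:] = [+0.2857  +0.0000  +0.4286  -0.5714]
  T[2,:] = [+0.0556  +0.2778  +0.0000  +0.1111]
  T[3,:] = [-0.1143  -0.1714  -0.1429  +0.0000]
|eigenvalues of T|: 0.3831, 0.3099, 0.1136, 0.0404.
spectral radius ρ = 0.3831; 0.3831 < 1: convergent.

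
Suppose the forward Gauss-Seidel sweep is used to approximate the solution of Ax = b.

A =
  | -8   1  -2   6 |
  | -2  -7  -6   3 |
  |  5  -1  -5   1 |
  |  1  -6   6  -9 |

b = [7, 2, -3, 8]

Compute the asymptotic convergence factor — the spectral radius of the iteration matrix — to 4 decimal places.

0.8598

Write A = D+L+U with D = diag(-8, -7, -5, -9).
Gauss-Seidel: T = -(D+L)⁻¹U, row 0 first, T[0,1] = -(1)/(-8) = +0.1250; later rows by forward substitution.
  T[0,:] = [+0.0000  +0.1250  -0.2500  +0.7500]
  T[1,:] = [+0.0000  -0.0357  -0.7857  +0.2143]
  T[2,:] = [+0.0000  +0.1321  -0.0929  +0.9071]
  T[3,:] = [+0.0000  +0.1258  +0.4341  +0.5452]
|λ(T)| sorted: 0.8598, 0.4493, 0.0062, 0.0000.
ρ(T) = max|λ| = 0.8598; 0.8598 < 1: convergent.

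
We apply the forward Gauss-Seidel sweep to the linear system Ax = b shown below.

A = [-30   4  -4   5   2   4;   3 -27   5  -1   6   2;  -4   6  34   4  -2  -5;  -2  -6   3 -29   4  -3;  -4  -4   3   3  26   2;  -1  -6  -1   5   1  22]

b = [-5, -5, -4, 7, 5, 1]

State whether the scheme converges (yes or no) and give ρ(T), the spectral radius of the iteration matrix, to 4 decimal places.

yes, ρ = 0.1529

Write A = D+L+U with D = diag(-30, -27, 34, -29, 26, 22).
Gauss-Seidel: T = -(D+L)⁻¹U, row 0 first, T[0,5] = -(4)/(-30) = +0.1333; later rows by forward substitution.
  T[0,:] = [+0.0000 +0.1333 -0.1333 +0.1667 +0.0667 +0.1333]
  T[1,:] = [+0.0000 +0.0148 +0.1704 -0.0185 +0.2296 +0.0889]
  T[2,:] = [+0.0000 +0.0131 -0.0458 -0.0948 +0.0261 +0.1471]
  T[3,:] = [+0.0000 -0.0109 -0.0308 -0.0175 +0.0885 -0.1158]
  T[4,:] = [+0.0000 +0.0225 +0.0145 +0.0357 +0.0324 -0.0463]
  T[5,:] = [+0.0000 +0.0121 +0.0447 +0.0006 +0.0453 +0.0654]
|λ(T)| sorted: 0.1529, 0.0990, 0.0990, 0.0772, 0.0121, 0.0000.
spectral radius ρ = 0.1529; 0.1529 < 1: convergent.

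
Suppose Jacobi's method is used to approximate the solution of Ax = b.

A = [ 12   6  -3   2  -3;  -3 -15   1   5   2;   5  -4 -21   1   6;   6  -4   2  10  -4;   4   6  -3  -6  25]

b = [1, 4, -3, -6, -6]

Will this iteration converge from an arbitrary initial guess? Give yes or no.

A = D + L + U where D = diag(12, -15, -21, 10, 25).
Jacobi T = -D⁻¹(L+U): T[3,4] = -(-4)/(10) = +0.4000; T[3,3] = 0.
  T[0,:] = [+0.0000, -0.5000, +0.2500, -0.1667, +0.2500]
  T[1,:] = [-0.2000, +0.0000, +0.0667, +0.3333, +0.1333]
  T[2,:] = [+0.2381, -0.1905, +0.0000, +0.0476, +0.2857]
  T[3,:] = [-0.6000, +0.4000, -0.2000, +0.0000, +0.4000]
  T[4,:] = [-0.1600, -0.2400, +0.1200, +0.2400, +0.0000]
moduli |λ_i(T)| = 0.7579, 0.5197, 0.3154, 0.2146, 0.2146.
ρ = 0.7579; 0.7579 < 1, so it converges for any x₀.

yes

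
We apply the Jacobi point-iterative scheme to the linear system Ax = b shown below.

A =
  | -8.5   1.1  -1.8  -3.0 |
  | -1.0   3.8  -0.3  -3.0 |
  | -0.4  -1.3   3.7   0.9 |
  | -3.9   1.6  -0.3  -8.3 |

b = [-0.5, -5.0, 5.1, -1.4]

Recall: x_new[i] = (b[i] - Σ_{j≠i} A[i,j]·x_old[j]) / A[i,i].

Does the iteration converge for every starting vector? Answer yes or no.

Diagonal D = diag(-8.5, 3.8, 3.7, -8.3); L, U strict lower/upper.
Jacobi T = -D⁻¹(L+U): T[2,3] = -(0.9)/(3.7) = -0.2432; T[2,2] = 0.
  T[0,:] = [+0.0000  +0.1294  -0.2118  -0.3529]
  T[1,:] = [+0.2632  +0.0000  +0.0789  +0.7895]
  T[2,:] = [+0.1081  +0.3514  +0.0000  -0.2432]
  T[3,:] = [-0.4699  +0.1928  -0.0361  +0.0000]
eigenvalue magnitudes: 0.7597, 0.4945, 0.2834, 0.2834.
ρ = 0.7597; 0.7597 < 1, so it converges for any x₀.

yes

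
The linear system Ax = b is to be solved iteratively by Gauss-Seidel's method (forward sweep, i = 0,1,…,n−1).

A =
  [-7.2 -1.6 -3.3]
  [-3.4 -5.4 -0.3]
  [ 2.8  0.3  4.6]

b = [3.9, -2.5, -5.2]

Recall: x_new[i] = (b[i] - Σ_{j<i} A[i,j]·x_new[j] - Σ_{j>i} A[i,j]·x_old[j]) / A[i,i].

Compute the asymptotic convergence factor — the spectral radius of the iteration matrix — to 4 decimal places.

Split A = D + L + U, D = diag(-7.2, -5.4, 4.6).
GS T = -(D+L)⁻¹U: row 0 first, T[0,2] = -(-3.3)/(-7.2) = -0.4583; later rows by forward substitution.
  T[0,:] = [+0.0000, -0.2222, -0.4583]
  T[1,:] = [+0.0000, +0.1399, +0.2330]
  T[2,:] = [+0.0000, +0.1261, +0.2638]
|λ(T)| sorted: 0.3841, 0.0196, 0.0000.
ρ(T) = max|λ| = 0.3841; 0.3841 < 1 ⇒ converges.

0.3841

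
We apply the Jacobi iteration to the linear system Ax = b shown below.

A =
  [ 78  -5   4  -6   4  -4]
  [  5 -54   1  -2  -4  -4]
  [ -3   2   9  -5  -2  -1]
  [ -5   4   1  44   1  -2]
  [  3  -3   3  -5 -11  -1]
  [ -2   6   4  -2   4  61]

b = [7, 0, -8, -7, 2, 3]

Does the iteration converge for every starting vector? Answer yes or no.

yes

A = D + L + U where D = diag(78, -54, 9, 44, -11, 61).
Jacobi: T = -D⁻¹(L+U), T[1,2] = -(1)/(-54) = +0.0185; T[1,1] = 0.
  T[0,:] = [+0.0000 +0.0641 -0.0513 +0.0769 -0.0513 +0.0513]
  T[1,:] = [+0.0926 +0.0000 +0.0185 -0.0370 -0.0741 -0.0741]
  T[2,:] = [+0.3333 -0.2222 +0.0000 +0.5556 +0.2222 +0.1111]
  T[3,:] = [+0.1136 -0.0909 -0.0227 +0.0000 -0.0227 +0.0455]
  T[4,:] = [+0.2727 -0.2727 +0.2727 -0.4545 +0.0000 -0.0909]
  T[5,:] = [+0.0328 -0.0984 -0.0656 +0.0328 -0.0656 +0.0000]
|λ(T)| sorted: 0.3358, 0.2297, 0.2297, 0.1433, 0.0748, 0.0748.
spectral radius ρ = 0.3358; 0.3358 < 1: convergent.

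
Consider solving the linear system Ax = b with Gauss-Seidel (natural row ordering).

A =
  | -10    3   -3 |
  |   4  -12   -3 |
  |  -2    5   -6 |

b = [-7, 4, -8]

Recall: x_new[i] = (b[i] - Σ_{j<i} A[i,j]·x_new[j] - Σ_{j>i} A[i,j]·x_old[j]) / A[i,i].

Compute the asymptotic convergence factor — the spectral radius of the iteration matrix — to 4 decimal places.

Write A = D+L+U with D = diag(-10, -12, -6).
GS T = -(D+L)⁻¹U: row 0 first, T[0,2] = -(-3)/(-10) = -0.3000; later rows by forward substitution.
  T[0,:] = [+0.0000  +0.3000  -0.3000]
  T[1,:] = [+0.0000  +0.1000  -0.3500]
  T[2,:] = [+0.0000  -0.0167  -0.1917]
|eigenvalues of T|: 0.2105, 0.1188, 0.0000.
spectral radius ρ = 0.2105; 0.2105 < 1, so it converges for any x₀.

0.2105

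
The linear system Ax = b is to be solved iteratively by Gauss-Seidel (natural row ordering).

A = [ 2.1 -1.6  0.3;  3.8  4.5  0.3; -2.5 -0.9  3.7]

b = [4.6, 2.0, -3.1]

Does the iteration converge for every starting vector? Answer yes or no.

yes

Split A = D + L + U, D = diag(2.1, 4.5, 3.7).
Gauss-Seidel: T = -(D+L)⁻¹U, row 0 first, T[0,1] = -(-1.6)/(2.1) = +0.7619; later rows by forward substitution.
  T[0,:] = [+0.0000  +0.7619  -0.1429]
  T[1,:] = [+0.0000  -0.6434  +0.0540]
  T[2,:] = [+0.0000  +0.3583  -0.0834]
|roots of det(T-λI)|: 0.6760, 0.0508, 0.0000.
ρ(T) = max|λ| = 0.6760; 0.6760 < 1: convergent.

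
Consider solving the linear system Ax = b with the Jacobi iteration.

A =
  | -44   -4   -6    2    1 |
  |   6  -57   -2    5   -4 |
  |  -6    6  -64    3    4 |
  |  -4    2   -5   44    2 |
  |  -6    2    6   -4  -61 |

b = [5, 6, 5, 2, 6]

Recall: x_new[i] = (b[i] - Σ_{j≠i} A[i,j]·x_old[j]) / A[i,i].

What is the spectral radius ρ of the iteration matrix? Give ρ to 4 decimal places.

0.1850

Diagonal D = diag(-44, -57, -64, 44, -61); L, U strict lower/upper.
Jacobi: T = -D⁻¹(L+U), T[2,3] = -(3)/(-64) = +0.0469; T[2,2] = 0.
  T[0,:] = [+0.0000  -0.0909  -0.1364  +0.0455  +0.0227]
  T[1,:] = [+0.1053  +0.0000  -0.0351  +0.0877  -0.0702]
  T[2,:] = [-0.0938  +0.0938  +0.0000  +0.0469  +0.0625]
  T[3,:] = [+0.0909  -0.0455  +0.1136  +0.0000  -0.0455]
  T[4,:] = [-0.0984  +0.0328  +0.0984  -0.0656  +0.0000]
moduli |λ_i(T)| = 0.1850, 0.1497, 0.1497, 0.0745, 0.0420.
ρ = 0.1850; 0.1850 < 1, so it converges for any x₀.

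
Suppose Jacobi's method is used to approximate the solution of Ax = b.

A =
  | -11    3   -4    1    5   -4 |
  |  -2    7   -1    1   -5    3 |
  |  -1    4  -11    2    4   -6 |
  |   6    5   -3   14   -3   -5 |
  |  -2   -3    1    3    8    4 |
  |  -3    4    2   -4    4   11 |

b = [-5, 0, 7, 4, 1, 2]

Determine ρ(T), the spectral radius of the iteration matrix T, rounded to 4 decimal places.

1.1597

Diagonal D = diag(-11, 7, -11, 14, 8, 11); L, U strict lower/upper.
T_J = -D⁻¹(L+U): T[0,3] = -(1)/(-11) = +0.0909; T[0,0] = 0.
  T[0,:] = [+0.0000, +0.2727, -0.3636, +0.0909, +0.4545, -0.3636]
  T[1,:] = [+0.2857, +0.0000, +0.1429, -0.1429, +0.7143, -0.4286]
  T[2,:] = [-0.0909, +0.3636, +0.0000, +0.1818, +0.3636, -0.5455]
  T[3,:] = [-0.4286, -0.3571, +0.2143, +0.0000, +0.2143, +0.3571]
  T[4,:] = [+0.2500, +0.3750, -0.1250, -0.3750, +0.0000, -0.5000]
  T[5,:] = [+0.2727, -0.3636, -0.1818, +0.3636, -0.3636, +0.0000]
|roots of det(T-λI)|: 1.1597, 0.5381, 0.5381, 0.4116, 0.4116, 0.3836.
ρ(T) = max|λ| = 1.1597; 1.1597 > 1, so it fails to converge.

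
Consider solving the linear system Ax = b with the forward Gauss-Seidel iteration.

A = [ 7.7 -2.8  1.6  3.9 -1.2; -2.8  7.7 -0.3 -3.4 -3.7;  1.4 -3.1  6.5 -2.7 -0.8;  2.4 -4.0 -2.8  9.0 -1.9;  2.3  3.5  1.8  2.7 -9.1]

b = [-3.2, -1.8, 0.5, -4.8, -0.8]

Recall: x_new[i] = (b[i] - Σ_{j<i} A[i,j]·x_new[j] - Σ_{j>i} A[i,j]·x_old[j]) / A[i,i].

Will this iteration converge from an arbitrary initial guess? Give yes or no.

Diagonal D = diag(7.7, 7.7, 6.5, 9, -9.1); L, U strict lower/upper.
Gauss-Seidel: T = -(D+L)⁻¹U, row 0 first, T[0,1] = -(-2.8)/(7.7) = +0.3636; later rows by forward substitution.
  T[0,:] = [+0.0000 +0.3636 -0.2078 -0.5065 +0.1558]
  T[1,:] = [+0.0000 +0.1322 -0.0366 +0.2574 +0.5372]
  T[2,:] = [+0.0000 -0.0153 +0.0273 +0.6472 +0.3457]
  T[3,:] = [+0.0000 -0.0429 +0.0476 +0.4508 +0.5159]
  T[4,:] = [+0.0000 +0.1270 -0.0471 +0.2328 +0.4674]
eigenvalue magnitudes: 0.8541, 0.2959, 0.0865, 0.0144, 0.0000.
ρ(T) = max|λ| = 0.8541; 0.8541 < 1: convergent.

yes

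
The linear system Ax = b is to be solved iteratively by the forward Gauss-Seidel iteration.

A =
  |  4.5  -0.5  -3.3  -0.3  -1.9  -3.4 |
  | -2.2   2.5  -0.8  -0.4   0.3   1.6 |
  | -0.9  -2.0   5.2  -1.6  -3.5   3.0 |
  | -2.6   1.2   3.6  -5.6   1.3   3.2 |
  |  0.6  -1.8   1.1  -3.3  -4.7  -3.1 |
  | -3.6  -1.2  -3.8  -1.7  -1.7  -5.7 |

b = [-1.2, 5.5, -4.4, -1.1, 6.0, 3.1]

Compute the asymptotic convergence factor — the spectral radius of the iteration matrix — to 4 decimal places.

Write A = D+L+U with D = diag(4.5, 2.5, 5.2, -5.6, -4.7, -5.7).
Gauss-Seidel: T = -(D+L)⁻¹U, row 0 first, T[0,1] = -(-0.5)/(4.5) = +0.1111; later rows by forward substitution.
  T[0,:] = [+0.0000 +0.1111 +0.7333 +0.0667 +0.4222 +0.7556]
  T[1,:] = [+0.0000 +0.0978 +0.9653 +0.2187 +0.2516 +0.0249]
  T[2,:] = [+0.0000 +0.0568 +0.4982 +0.4033 +0.8429 -0.4366]
  T[3,:] = [+0.0000 +0.0059 +0.1867 +0.2752 +0.6319 -0.0547]
  T[4,:] = [+0.0000 -0.0141 -0.2905 -0.1741 -0.2888 -0.6364]
  T[5,:] = [+0.0000 -0.1262 -0.9675 -0.3872 -0.9839 +0.0147]
|λ(T)| sorted: 1.3267, 0.6569, 0.2217, 0.2217, 0.0247, 0.0000.
spectral radius ρ = 1.3267; 1.3267 > 1 ⇒ diverges.

1.3267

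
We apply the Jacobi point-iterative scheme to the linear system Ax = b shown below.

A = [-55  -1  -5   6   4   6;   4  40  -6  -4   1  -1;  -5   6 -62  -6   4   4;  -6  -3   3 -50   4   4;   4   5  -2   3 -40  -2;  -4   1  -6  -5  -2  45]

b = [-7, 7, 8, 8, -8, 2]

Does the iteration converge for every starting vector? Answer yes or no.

yes

Let D = diag(-55, 40, -62, -50, -40, 45); L, U the strict triangles.
Jacobi T = -D⁻¹(L+U): T[2,1] = -(6)/(-62) = +0.0968; T[2,2] = 0.
  T[0,:] = [+0.0000, -0.0182, -0.0909, +0.1091, +0.0727, +0.1091]
  T[1,:] = [-0.1000, +0.0000, +0.1500, +0.1000, -0.0250, +0.0250]
  T[2,:] = [-0.0806, +0.0968, +0.0000, -0.0968, +0.0645, +0.0645]
  T[3,:] = [-0.1200, -0.0600, +0.0600, +0.0000, +0.0800, +0.0800]
  T[4,:] = [+0.1000, +0.1250, -0.0500, +0.0750, +0.0000, -0.0500]
  T[5,:] = [+0.0889, -0.0222, +0.1333, +0.1111, +0.0444, +0.0000]
|eigenvalues of T|: 0.2307, 0.1642, 0.1642, 0.1598, 0.1598, 0.0439.
spectral radius ρ = 0.2307; 0.2307 < 1 ⇒ converges.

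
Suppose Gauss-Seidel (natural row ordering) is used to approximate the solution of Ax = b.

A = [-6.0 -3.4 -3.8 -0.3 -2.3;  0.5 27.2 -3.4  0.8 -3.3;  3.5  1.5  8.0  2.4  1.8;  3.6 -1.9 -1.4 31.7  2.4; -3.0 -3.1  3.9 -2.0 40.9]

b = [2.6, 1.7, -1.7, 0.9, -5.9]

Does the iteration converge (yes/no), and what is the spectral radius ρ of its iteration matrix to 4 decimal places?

yes, ρ = 0.2152

Write A = D+L+U with D = diag(-6, 27.2, 8, 31.7, 40.9).
GS T = -(D+L)⁻¹U: row 0 first, T[0,3] = -(-0.3)/(-6) = -0.0500; later rows by forward substitution.
  T[0,:] = [+0.0000  -0.5667  -0.6333  -0.0500  -0.3833]
  T[1,:] = [+0.0000  +0.0104  +0.1366  -0.0285  +0.1284]
  T[2,:] = [+0.0000  +0.2460  +0.2515  -0.2728  -0.0814]
  T[3,:] = [+0.0000  +0.0758  +0.0912  -0.0081  -0.0281]
  T[4,:] = [+0.0000  -0.0605  -0.0556  +0.0198  -0.0120]
|eigenvalues of T|: 0.2152, 0.1367, 0.0633, 0.0633, 0.0000.
ρ(T) = max|λ| = 0.2152; 0.2152 < 1: convergent.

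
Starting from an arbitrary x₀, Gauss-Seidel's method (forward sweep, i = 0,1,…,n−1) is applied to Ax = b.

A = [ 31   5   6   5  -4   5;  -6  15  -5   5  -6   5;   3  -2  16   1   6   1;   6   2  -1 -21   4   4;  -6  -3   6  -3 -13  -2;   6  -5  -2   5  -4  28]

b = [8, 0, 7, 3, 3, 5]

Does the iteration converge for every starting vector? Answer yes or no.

Let D = diag(31, 15, 16, -21, -13, 28); L, U the strict triangles.
Gauss-Seidel: T = -(D+L)⁻¹U, row 0 first, T[0,5] = -(5)/(31) = -0.1613; later rows by forward substitution.
  T[0,:] = [+0.0000, -0.1613, -0.1935, -0.1613, +0.1290, -0.1613]
  T[1,:] = [+0.0000, -0.0645, +0.2559, -0.3978, +0.4516, -0.3978]
  T[2,:] = [+0.0000, +0.0222, +0.0683, -0.0820, -0.3427, -0.0820]
  T[3,:] = [+0.0000, -0.0533, -0.0342, -0.0801, +0.2867, +0.1104]
  T[4,:] = [+0.0000, +0.1119, +0.0697, +0.1469, -0.3881, -0.0509]
  T[5,:] = [+0.0000, +0.0501, +0.1081, -0.0071, -0.0781, -0.0693]
|λ(T)| sorted: 0.6188, 0.1980, 0.1980, 0.0373, 0.0233, 0.0000.
ρ = 0.6188; 0.6188 < 1 ⇒ converges.

yes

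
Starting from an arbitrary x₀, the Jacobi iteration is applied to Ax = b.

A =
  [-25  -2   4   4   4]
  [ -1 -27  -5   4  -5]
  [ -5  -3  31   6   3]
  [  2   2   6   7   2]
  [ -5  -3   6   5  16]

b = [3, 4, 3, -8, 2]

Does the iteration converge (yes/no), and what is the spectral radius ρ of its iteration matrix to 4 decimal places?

Write A = D+L+U with D = diag(-25, -27, 31, 7, 16).
Jacobi T = -D⁻¹(L+U): T[1,3] = -(4)/(-27) = +0.1481; T[1,1] = 0.
  T[0,:] = [+0.0000  -0.0800  +0.1600  +0.1600  +0.1600]
  T[1,:] = [-0.0370  +0.0000  -0.1852  +0.1481  -0.1852]
  T[2,:] = [+0.1613  +0.0968  +0.0000  -0.1935  -0.0968]
  T[3,:] = [-0.2857  -0.2857  -0.8571  +0.0000  -0.2857]
  T[4,:] = [+0.3125  +0.1875  -0.3750  -0.3125  +0.0000]
eigenvalue magnitudes: 0.6593, 0.2453, 0.2453, 0.2002, 0.2002.
ρ = 0.6593; 0.6593 < 1: convergent.

yes, ρ = 0.6593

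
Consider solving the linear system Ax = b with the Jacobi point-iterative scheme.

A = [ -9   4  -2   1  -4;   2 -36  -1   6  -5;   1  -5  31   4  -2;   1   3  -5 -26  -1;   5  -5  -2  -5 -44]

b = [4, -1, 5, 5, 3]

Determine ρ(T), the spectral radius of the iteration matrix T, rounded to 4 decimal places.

0.2813

Split A = D + L + U, D = diag(-9, -36, 31, -26, -44).
Jacobi: T = -D⁻¹(L+U), T[3,1] = -(3)/(-26) = +0.1154; T[3,3] = 0.
  T[0,:] = [+0.0000 +0.4444 -0.2222 +0.1111 -0.4444]
  T[1,:] = [+0.0556 +0.0000 -0.0278 +0.1667 -0.1389]
  T[2,:] = [-0.0323 +0.1613 +0.0000 -0.1290 +0.0645]
  T[3,:] = [+0.0385 +0.1154 -0.1923 +0.0000 -0.0385]
  T[4,:] = [+0.1136 -0.1136 -0.0455 -0.1136 +0.0000]
|λ(T)| sorted: 0.2813, 0.2351, 0.1772, 0.1772, 0.1011.
ρ(T) = max|λ| = 0.2813; 0.2813 < 1: convergent.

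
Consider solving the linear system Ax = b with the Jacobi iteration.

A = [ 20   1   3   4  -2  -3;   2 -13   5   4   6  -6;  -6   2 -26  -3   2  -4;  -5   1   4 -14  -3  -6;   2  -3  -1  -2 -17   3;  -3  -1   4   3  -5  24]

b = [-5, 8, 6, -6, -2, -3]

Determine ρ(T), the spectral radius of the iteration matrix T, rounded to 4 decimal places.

0.6275

Diagonal D = diag(20, -13, -26, -14, -17, 24); L, U strict lower/upper.
Jacobi: T = -D⁻¹(L+U), T[5,3] = -(3)/(24) = -0.1250; T[5,5] = 0.
  T[0,:] = [+0.0000 -0.0500 -0.1500 -0.2000 +0.1000 +0.1500]
  T[1,:] = [+0.1538 +0.0000 +0.3846 +0.3077 +0.4615 -0.4615]
  T[2,:] = [-0.2308 +0.0769 +0.0000 -0.1154 +0.0769 -0.1538]
  T[3,:] = [-0.3571 +0.0714 +0.2857 +0.0000 -0.2143 -0.4286]
  T[4,:] = [+0.1176 -0.1765 -0.0588 -0.1176 +0.0000 +0.1765]
  T[5,:] = [+0.1250 +0.0417 -0.1667 -0.1250 +0.2083 +0.0000]
|λ(T)| sorted: 0.6275, 0.3252, 0.2999, 0.2999, 0.0599, 0.0599.
spectral radius ρ = 0.6275; 0.6275 < 1 ⇒ converges.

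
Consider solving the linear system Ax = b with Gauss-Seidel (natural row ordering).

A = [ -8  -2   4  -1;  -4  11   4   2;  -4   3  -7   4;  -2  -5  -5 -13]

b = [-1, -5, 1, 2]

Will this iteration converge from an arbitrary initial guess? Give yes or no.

yes

Let D = diag(-8, 11, -7, -13); L, U the strict triangles.
Gauss-Seidel: T = -(D+L)⁻¹U, row 0 first, T[0,2] = -(4)/(-8) = +0.5000; later rows by forward substitution.
  T[0,:] = [+0.0000  -0.2500  +0.5000  -0.1250]
  T[1,:] = [+0.0000  -0.0909  -0.1818  -0.2273]
  T[2,:] = [+0.0000  +0.1039  -0.3636  +0.5455]
  T[3,:] = [+0.0000  +0.0335  +0.1329  -0.1031]
|eigenvalues of T|: 0.5220, 0.1237, 0.1237, 0.0000.
ρ(T) = max|λ| = 0.5220; 0.5220 < 1 ⇒ converges.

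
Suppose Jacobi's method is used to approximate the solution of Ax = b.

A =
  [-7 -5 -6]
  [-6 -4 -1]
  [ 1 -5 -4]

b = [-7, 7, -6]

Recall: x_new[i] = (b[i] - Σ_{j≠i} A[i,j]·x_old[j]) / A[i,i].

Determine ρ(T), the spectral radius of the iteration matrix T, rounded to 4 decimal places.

1.4895

Write A = D+L+U with D = diag(-7, -4, -4).
Jacobi: T = -D⁻¹(L+U), T[0,1] = -(-5)/(-7) = -0.7143; T[0,0] = 0.
  T[0,:] = [+0.0000, -0.7143, -0.8571]
  T[1,:] = [-1.5000, +0.0000, -0.2500]
  T[2,:] = [+0.2500, -1.2500, +0.0000]
|λ(T)| sorted: 1.4895, 1.0242, 1.0242.
ρ = 1.4895; 1.4895 > 1 ⇒ diverges.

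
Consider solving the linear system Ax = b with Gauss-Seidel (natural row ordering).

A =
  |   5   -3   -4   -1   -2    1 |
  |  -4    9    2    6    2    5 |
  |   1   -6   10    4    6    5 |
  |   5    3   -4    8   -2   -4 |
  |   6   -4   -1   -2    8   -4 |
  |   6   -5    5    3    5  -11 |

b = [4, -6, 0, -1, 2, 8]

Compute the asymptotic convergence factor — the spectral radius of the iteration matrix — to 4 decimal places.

Diagonal D = diag(5, 9, 10, 8, 8, -11); L, U strict lower/upper.
Gauss-Seidel: T = -(D+L)⁻¹U, row 0 first, T[0,3] = -(-1)/(5) = +0.2000; later rows by forward substitution.
  T[0,:] = [+0.0000, +0.6000, +0.8000, +0.2000, +0.4000, -0.2000]
  T[1,:] = [+0.0000, +0.2667, +0.1333, -0.5778, -0.0444, -0.6444]
  T[2,:] = [+0.0000, +0.1000, +0.0000, -0.7667, -0.6667, -0.8667]
  T[3,:] = [+0.0000, -0.4250, -0.5500, -0.2917, -0.3167, +0.4333]
  T[4,:] = [+0.0000, -0.4104, -0.6708, -0.6076, -0.4847, +0.3278]
  T[5,:] = [+0.0000, -0.0509, -0.0792, -0.3325, -0.3713, +0.0571]
|λ(T)| sorted: 1.5297, 0.4986, 0.4986, 0.1990, 0.0481, 0.0000.
ρ(T) = max|λ| = 1.5297; 1.5297 > 1, so it fails to converge.

1.5297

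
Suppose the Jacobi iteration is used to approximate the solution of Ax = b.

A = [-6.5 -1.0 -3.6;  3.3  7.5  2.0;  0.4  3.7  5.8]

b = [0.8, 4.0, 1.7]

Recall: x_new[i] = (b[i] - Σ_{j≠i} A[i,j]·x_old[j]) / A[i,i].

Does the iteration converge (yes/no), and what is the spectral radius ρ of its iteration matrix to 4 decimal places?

yes, ρ = 0.7070

Write A = D+L+U with D = diag(-6.5, 7.5, 5.8).
Jacobi T = -D⁻¹(L+U): T[0,1] = -(-1)/(-6.5) = -0.1538; T[0,0] = 0.
  T[0,:] = [+0.0000  -0.1538  -0.5538]
  T[1,:] = [-0.4400  +0.0000  -0.2667]
  T[2,:] = [-0.0690  -0.6379  +0.0000]
moduli |λ_i(T)| = 0.7070, 0.4732, 0.4732.
ρ = 0.7070; 0.7070 < 1, so it converges for any x₀.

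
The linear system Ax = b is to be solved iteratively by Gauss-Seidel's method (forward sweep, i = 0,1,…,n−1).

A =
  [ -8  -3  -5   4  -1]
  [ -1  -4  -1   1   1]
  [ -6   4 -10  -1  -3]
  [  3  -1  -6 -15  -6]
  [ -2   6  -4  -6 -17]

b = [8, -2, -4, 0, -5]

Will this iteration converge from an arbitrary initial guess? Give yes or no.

Write A = D+L+U with D = diag(-8, -4, -10, -15, -17).
T_GS = -(D+L)⁻¹U: row 0 first, T[0,3] = -(4)/(-8) = +0.5000; later rows by forward substitution.
  T[0,:] = [+0.0000 -0.3750 -0.6250 +0.5000 -0.1250]
  T[1,:] = [+0.0000 +0.0937 -0.0938 +0.1250 +0.2812]
  T[2,:] = [+0.0000 +0.2625 +0.3375 -0.3500 -0.1125]
  T[3,:] = [+0.0000 -0.1862 -0.2537 +0.2317 -0.3987]
  T[4,:] = [+0.0000 +0.0812 +0.0506 -0.0141 +0.2812]
|λ(T)| sorted: 0.5148, 0.3385, 0.0503, 0.0503, 0.0000.
ρ(T) = max|λ| = 0.5148; 0.5148 < 1 ⇒ converges.

yes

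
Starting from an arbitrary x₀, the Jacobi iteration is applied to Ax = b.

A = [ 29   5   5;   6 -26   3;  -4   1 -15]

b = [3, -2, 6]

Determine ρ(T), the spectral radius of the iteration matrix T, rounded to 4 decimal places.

0.1714

Let D = diag(29, -26, -15); L, U the strict triangles.
Jacobi: T = -D⁻¹(L+U), T[1,0] = -(6)/(-26) = +0.2308; T[1,1] = 0.
  T[0,:] = [+0.0000  -0.1724  -0.1724]
  T[1,:] = [+0.2308  +0.0000  +0.1154]
  T[2,:] = [-0.2667  +0.0667  +0.0000]
|roots of det(T-λI)|: 0.1714, 0.1244, 0.1244.
spectral radius ρ = 0.1714; 0.1714 < 1, so it converges for any x₀.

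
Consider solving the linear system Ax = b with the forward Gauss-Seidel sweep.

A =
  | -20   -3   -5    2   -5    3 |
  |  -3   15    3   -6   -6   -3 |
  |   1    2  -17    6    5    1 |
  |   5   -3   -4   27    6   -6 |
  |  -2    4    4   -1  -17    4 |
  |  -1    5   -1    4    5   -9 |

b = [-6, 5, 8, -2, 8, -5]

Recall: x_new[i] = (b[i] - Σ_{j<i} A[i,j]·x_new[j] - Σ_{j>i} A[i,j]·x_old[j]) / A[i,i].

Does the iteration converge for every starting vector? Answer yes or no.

Diagonal D = diag(-20, 15, -17, 27, -17, -9); L, U strict lower/upper.
T_GS = -(D+L)⁻¹U: row 0 first, T[0,5] = -(3)/(-20) = +0.1500; later rows by forward substitution.
  T[0,:] = [+0.0000  -0.1500  -0.2500  +0.1000  -0.2500  +0.1500]
  T[1,:] = [+0.0000  -0.0300  -0.2500  +0.4200  +0.3500  +0.2300]
  T[2,:] = [+0.0000  -0.0124  -0.0441  +0.4082  +0.3206  +0.0947]
  T[3,:] = [+0.0000  +0.0226  +0.0120  +0.0886  -0.0895  +0.2340]
  T[4,:] = [+0.0000  +0.0064  -0.0405  +0.1779  +0.1925  +0.2803]
  T[5,:] = [+0.0000  +0.0150  -0.1234  +0.3151  +0.2537  +0.3603]
|λ(T)| sorted: 0.5957, 0.2283, 0.1204, 0.1204, 0.0312, 0.0000.
ρ = 0.5957; 0.5957 < 1 ⇒ converges.

yes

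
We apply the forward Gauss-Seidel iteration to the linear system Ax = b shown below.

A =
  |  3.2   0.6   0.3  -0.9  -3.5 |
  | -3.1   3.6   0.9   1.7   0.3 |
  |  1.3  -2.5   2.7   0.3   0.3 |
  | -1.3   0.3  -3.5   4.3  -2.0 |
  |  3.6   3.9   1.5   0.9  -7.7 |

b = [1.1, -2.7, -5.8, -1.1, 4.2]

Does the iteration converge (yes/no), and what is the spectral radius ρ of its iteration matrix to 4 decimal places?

Write A = D+L+U with D = diag(3.2, 3.6, 2.7, 4.3, -7.7).
T_GS = -(D+L)⁻¹U: row 0 first, T[0,3] = -(-0.9)/(3.2) = +0.2812; later rows by forward substitution.
  T[0,:] = [+0.0000 -0.1875 -0.0938 +0.2812 +1.0938]
  T[1,:] = [+0.0000 -0.1615 -0.3307 -0.2300 +0.8585]
  T[2,:] = [+0.0000 -0.0592 -0.2611 -0.4595 +0.1572]
  T[3,:] = [+0.0000 -0.0936 -0.2178 -0.2730 +0.8638]
  T[4,:] = [+0.0000 -0.1919 -0.2877 -0.1064 +1.0778]
|roots of det(T-λI)|: 0.9194, 0.3470, 0.2073, 0.0171, 0.0000.
spectral radius ρ = 0.9194; 0.9194 < 1 ⇒ converges.

yes, ρ = 0.9194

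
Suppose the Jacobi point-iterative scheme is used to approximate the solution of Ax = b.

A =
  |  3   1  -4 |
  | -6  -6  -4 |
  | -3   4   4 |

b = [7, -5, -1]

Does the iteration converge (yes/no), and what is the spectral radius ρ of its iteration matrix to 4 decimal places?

Split A = D + L + U, D = diag(3, -6, 4).
T_J = -D⁻¹(L+U): T[2,1] = -(4)/(4) = -1.0000; T[2,2] = 0.
  T[0,:] = [+0.0000  -0.3333  +1.3333]
  T[1,:] = [-1.0000  +0.0000  -0.6667]
  T[2,:] = [+0.7500  -1.0000  +0.0000]
|λ(T)| sorted: 1.6980, 0.9399, 0.9399.
ρ = 1.6980; 1.6980 > 1 ⇒ diverges.

no, ρ = 1.6980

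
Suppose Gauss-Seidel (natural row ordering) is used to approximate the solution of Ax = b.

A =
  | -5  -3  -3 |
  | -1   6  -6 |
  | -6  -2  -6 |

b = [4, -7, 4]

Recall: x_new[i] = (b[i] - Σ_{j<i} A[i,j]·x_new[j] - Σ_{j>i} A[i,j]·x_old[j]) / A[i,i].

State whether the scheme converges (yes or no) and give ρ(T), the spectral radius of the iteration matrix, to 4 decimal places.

yes, ρ = 0.8810

Diagonal D = diag(-5, 6, -6); L, U strict lower/upper.
T_GS = -(D+L)⁻¹U: row 0 first, T[0,1] = -(-3)/(-5) = -0.6000; later rows by forward substitution.
  T[0,:] = [+0.0000  -0.6000  -0.6000]
  T[1,:] = [+0.0000  -0.1000  +0.9000]
  T[2,:] = [+0.0000  +0.6333  +0.3000]
|eigenvalues of T|: 0.8810, 0.6810, 0.0000.
ρ(T) = max|λ| = 0.8810; 0.8810 < 1, so it converges for any x₀.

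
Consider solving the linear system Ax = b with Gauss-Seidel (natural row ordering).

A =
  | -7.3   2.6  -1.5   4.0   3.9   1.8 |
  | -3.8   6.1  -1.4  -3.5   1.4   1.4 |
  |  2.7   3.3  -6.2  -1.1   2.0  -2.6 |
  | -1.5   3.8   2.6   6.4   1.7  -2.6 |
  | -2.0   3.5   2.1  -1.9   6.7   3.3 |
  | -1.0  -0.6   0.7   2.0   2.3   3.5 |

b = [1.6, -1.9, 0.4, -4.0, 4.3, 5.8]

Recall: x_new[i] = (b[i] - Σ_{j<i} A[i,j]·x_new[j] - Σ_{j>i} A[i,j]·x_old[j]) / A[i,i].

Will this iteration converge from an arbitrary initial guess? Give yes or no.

Write A = D+L+U with D = diag(-7.3, 6.1, -6.2, 6.4, 6.7, 3.5).
Gauss-Seidel: T = -(D+L)⁻¹U, row 0 first, T[0,2] = -(-1.5)/(-7.3) = -0.2055; later rows by forward substitution.
  T[0,:] = [+0.0000, +0.3562, -0.2055, +0.5479, +0.5342, +0.2466]
  T[1,:] = [+0.0000, +0.2219, +0.1015, +0.9151, +0.1033, -0.0759]
  T[2,:] = [+0.0000, +0.2732, -0.0355, +0.5483, +0.6102, -0.3524]
  T[3,:] = [+0.0000, -0.1592, -0.0940, -0.6377, -0.4496, +0.6523]
  T[4,:] = [+0.0000, -0.1404, -0.1299, -0.6672, -0.2133, -0.0839]
  T[5,:] = [+0.0000, +0.2684, +0.1049, +1.0066, +0.4454, -0.1897]
|eigenvalues of T|: 1.2222, 0.5239, 0.1819, 0.1819, 0.0256, 0.0000.
spectral radius ρ = 1.2222; 1.2222 > 1: divergent.

no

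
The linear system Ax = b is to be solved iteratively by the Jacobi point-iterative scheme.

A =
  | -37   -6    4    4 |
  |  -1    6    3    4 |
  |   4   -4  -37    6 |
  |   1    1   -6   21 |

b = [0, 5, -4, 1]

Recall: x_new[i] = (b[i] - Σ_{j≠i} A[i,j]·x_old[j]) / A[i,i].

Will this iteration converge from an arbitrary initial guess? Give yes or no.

yes

Let D = diag(-37, 6, -37, 21); L, U the strict triangles.
Jacobi T = -D⁻¹(L+U): T[0,2] = -(4)/(-37) = +0.1081; T[0,0] = 0.
  T[0,:] = [+0.0000 -0.1622 +0.1081 +0.1081]
  T[1,:] = [+0.1667 +0.0000 -0.5000 -0.6667]
  T[2,:] = [+0.1081 -0.1081 +0.0000 +0.1622]
  T[3,:] = [-0.0476 -0.0476 +0.2857 +0.0000]
moduli |λ_i(T)| = 0.4373, 0.2217, 0.1784, 0.1784.
spectral radius ρ = 0.4373; 0.4373 < 1, so it converges for any x₀.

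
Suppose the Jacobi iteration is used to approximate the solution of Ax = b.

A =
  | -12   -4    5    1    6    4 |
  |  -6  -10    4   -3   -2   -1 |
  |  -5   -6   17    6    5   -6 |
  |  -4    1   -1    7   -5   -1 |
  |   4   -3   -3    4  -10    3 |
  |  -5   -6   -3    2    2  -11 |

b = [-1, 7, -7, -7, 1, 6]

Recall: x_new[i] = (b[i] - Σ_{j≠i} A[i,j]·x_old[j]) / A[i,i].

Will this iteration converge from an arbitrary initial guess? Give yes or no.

no

Write A = D+L+U with D = diag(-12, -10, 17, 7, -10, -11).
T_J = -D⁻¹(L+U): T[1,5] = -(-1)/(-10) = -0.1000; T[1,1] = 0.
  T[0,:] = [+0.0000  -0.3333  +0.4167  +0.0833  +0.5000  +0.3333]
  T[1,:] = [-0.6000  +0.0000  +0.4000  -0.3000  -0.2000  -0.1000]
  T[2,:] = [+0.2941  +0.3529  +0.0000  -0.3529  -0.2941  +0.3529]
  T[3,:] = [+0.5714  -0.1429  +0.1429  +0.0000  +0.7143  +0.1429]
  T[4,:] = [+0.4000  -0.3000  -0.3000  +0.4000  +0.0000  +0.3000]
  T[5,:] = [-0.4545  -0.5455  -0.2727  +0.1818  +0.1818  +0.0000]
|roots of det(T-λI)|: 1.2556, 0.9632, 0.5785, 0.5785, 0.4040, 0.0952.
ρ(T) = max|λ| = 1.2556; 1.2556 > 1 ⇒ diverges.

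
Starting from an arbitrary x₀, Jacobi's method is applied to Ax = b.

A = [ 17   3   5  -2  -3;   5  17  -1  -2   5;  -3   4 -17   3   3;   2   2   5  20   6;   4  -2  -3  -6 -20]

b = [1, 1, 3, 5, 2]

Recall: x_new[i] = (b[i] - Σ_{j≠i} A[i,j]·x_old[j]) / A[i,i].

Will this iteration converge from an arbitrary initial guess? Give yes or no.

yes

A = D + L + U where D = diag(17, 17, -17, 20, -20).
T_J = -D⁻¹(L+U): T[2,0] = -(-3)/(-17) = -0.1765; T[2,2] = 0.
  T[0,:] = [+0.0000 -0.1765 -0.2941 +0.1176 +0.1765]
  T[1,:] = [-0.2941 +0.0000 +0.0588 +0.1176 -0.2941]
  T[2,:] = [-0.1765 +0.2353 +0.0000 +0.1765 +0.1765]
  T[3,:] = [-0.1000 -0.1000 -0.2500 +0.0000 -0.3000]
  T[4,:] = [+0.2000 -0.1000 -0.1500 -0.3000 +0.0000]
moduli |λ_i(T)| = 0.5241, 0.3463, 0.3463, 0.1636, 0.1588.
ρ(T) = max|λ| = 0.5241; 0.5241 < 1 ⇒ converges.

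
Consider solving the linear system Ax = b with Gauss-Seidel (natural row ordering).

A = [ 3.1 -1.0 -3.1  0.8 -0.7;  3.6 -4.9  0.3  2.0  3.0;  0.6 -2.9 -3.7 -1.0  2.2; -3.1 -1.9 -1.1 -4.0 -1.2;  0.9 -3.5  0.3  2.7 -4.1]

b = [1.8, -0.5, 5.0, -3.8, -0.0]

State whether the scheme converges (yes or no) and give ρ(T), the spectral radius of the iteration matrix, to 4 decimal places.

Diagonal D = diag(3.1, -4.9, -3.7, -4, -4.1); L, U strict lower/upper.
T_GS = -(D+L)⁻¹U: row 0 first, T[0,3] = -(0.8)/(3.1) = -0.2581; later rows by forward substitution.
  T[0,:] = [+0.0000  +0.3226  +1.0000  -0.2581  +0.2258]
  T[1,:] = [+0.0000  +0.2370  +0.7959  +0.2186  +0.7781]
  T[2,:] = [+0.0000  -0.1334  -0.4617  -0.4834  +0.0213]
  T[3,:] = [+0.0000  -0.3259  -1.0261  +0.2291  -0.8505]
  T[4,:] = [+0.0000  -0.3559  -1.1694  -0.1277  -1.1732]
|roots of det(T-λI)|: 1.2241, 0.5021, 0.4456, 0.0013, 0.0000.
ρ(T) = max|λ| = 1.2241; 1.2241 > 1: divergent.

no, ρ = 1.2241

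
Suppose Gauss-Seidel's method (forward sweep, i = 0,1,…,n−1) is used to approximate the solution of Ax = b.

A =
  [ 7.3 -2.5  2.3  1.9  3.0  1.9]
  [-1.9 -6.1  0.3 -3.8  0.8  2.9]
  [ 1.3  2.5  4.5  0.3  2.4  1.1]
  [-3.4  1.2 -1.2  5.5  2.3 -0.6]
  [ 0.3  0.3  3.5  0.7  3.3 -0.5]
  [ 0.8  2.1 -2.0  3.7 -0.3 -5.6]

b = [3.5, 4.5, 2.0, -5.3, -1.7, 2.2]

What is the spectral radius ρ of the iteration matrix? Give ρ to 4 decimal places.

Split A = D + L + U, D = diag(7.3, -6.1, 4.5, 5.5, 3.3, -5.6).
T_GS = -(D+L)⁻¹U: row 0 first, T[0,2] = -(2.3)/(7.3) = -0.3151; later rows by forward substitution.
  T[0,:] = [+0.0000 +0.3425 -0.3151 -0.2603 -0.4110 -0.2603]
  T[1,:] = [+0.0000 -0.1067 +0.1473 -0.5419 +0.2592 +0.5565]
  T[2,:] = [+0.0000 -0.0397 +0.0092 +0.3096 -0.5586 -0.4784]
  T[3,:] = [+0.0000 +0.2263 -0.2249 +0.0249 -0.8506 -0.2776]
  T[4,:] = [+0.0000 -0.0274 +0.0532 -0.2607 +0.7867 +0.6909]
  T[5,:] = [+0.0000 +0.1741 -0.1445 -0.3205 -0.3662 +0.1219]
|eigenvalues of T|: 0.9262, 0.3463, 0.3463, 0.0716, 0.0013, 0.0000.
ρ(T) = max|λ| = 0.9262; 0.9262 < 1: convergent.

0.9262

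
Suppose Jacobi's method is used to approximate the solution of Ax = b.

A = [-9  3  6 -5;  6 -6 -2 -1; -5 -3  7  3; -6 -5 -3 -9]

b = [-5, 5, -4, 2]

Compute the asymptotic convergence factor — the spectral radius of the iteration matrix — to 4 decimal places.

1.3905

A = D + L + U where D = diag(-9, -6, 7, -9).
Jacobi: T = -D⁻¹(L+U), T[0,3] = -(-5)/(-9) = -0.5556; T[0,0] = 0.
  T[0,:] = [+0.0000, +0.3333, +0.6667, -0.5556]
  T[1,:] = [+1.0000, +0.0000, -0.3333, -0.1667]
  T[2,:] = [+0.7143, +0.4286, +0.0000, -0.4286]
  T[3,:] = [-0.6667, -0.5556, -0.3333, +0.0000]
|eigenvalues of T|: 1.3905, 0.5791, 0.5791, 0.2981.
ρ(T) = max|λ| = 1.3905; 1.3905 > 1, so it fails to converge.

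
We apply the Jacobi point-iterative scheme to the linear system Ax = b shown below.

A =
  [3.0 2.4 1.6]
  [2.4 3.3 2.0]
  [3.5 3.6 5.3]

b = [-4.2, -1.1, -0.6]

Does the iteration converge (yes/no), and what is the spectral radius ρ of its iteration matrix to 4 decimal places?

Write A = D+L+U with D = diag(3, 3.3, 5.3).
T_J = -D⁻¹(L+U): T[0,1] = -(2.4)/(3) = -0.8000; T[0,0] = 0.
  T[0,:] = [+0.0000, -0.8000, -0.5333]
  T[1,:] = [-0.7273, +0.0000, -0.6061]
  T[2,:] = [-0.6604, -0.6792, +0.0000]
|λ(T)| sorted: 1.3352, 0.7602, 0.5750.
ρ = 1.3352; 1.3352 > 1, so it fails to converge.

no, ρ = 1.3352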